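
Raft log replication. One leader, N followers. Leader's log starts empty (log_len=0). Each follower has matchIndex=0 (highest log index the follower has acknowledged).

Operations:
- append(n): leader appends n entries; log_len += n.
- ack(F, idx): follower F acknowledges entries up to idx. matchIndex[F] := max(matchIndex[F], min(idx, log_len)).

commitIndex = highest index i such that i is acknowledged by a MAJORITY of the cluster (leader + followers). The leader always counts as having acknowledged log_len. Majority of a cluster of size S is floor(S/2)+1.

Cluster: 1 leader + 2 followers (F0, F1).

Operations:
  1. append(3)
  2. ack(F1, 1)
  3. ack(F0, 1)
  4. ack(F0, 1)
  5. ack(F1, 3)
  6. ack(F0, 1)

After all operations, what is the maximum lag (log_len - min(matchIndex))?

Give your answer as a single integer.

Answer: 2

Derivation:
Op 1: append 3 -> log_len=3
Op 2: F1 acks idx 1 -> match: F0=0 F1=1; commitIndex=1
Op 3: F0 acks idx 1 -> match: F0=1 F1=1; commitIndex=1
Op 4: F0 acks idx 1 -> match: F0=1 F1=1; commitIndex=1
Op 5: F1 acks idx 3 -> match: F0=1 F1=3; commitIndex=3
Op 6: F0 acks idx 1 -> match: F0=1 F1=3; commitIndex=3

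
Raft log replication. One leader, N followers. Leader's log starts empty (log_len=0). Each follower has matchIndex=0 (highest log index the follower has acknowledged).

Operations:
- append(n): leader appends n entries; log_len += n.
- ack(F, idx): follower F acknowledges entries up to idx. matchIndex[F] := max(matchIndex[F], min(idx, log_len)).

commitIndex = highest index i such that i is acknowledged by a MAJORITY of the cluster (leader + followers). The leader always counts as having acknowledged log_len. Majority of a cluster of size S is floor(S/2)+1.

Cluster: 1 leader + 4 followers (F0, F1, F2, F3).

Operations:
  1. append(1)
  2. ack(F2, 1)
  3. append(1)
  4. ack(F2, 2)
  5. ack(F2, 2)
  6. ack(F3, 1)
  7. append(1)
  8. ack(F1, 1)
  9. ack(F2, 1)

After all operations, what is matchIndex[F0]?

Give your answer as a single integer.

Op 1: append 1 -> log_len=1
Op 2: F2 acks idx 1 -> match: F0=0 F1=0 F2=1 F3=0; commitIndex=0
Op 3: append 1 -> log_len=2
Op 4: F2 acks idx 2 -> match: F0=0 F1=0 F2=2 F3=0; commitIndex=0
Op 5: F2 acks idx 2 -> match: F0=0 F1=0 F2=2 F3=0; commitIndex=0
Op 6: F3 acks idx 1 -> match: F0=0 F1=0 F2=2 F3=1; commitIndex=1
Op 7: append 1 -> log_len=3
Op 8: F1 acks idx 1 -> match: F0=0 F1=1 F2=2 F3=1; commitIndex=1
Op 9: F2 acks idx 1 -> match: F0=0 F1=1 F2=2 F3=1; commitIndex=1

Answer: 0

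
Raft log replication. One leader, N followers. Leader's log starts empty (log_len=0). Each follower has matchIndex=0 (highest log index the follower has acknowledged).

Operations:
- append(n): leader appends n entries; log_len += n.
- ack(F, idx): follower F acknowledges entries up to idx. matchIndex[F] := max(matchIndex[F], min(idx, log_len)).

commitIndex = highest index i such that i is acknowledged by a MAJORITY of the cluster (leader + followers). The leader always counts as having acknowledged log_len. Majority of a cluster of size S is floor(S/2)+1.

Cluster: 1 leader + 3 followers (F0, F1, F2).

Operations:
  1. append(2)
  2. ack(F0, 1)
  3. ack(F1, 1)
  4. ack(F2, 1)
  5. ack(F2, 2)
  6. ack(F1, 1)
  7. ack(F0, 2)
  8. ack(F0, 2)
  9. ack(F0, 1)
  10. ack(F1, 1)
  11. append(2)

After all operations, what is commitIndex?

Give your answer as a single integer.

Answer: 2

Derivation:
Op 1: append 2 -> log_len=2
Op 2: F0 acks idx 1 -> match: F0=1 F1=0 F2=0; commitIndex=0
Op 3: F1 acks idx 1 -> match: F0=1 F1=1 F2=0; commitIndex=1
Op 4: F2 acks idx 1 -> match: F0=1 F1=1 F2=1; commitIndex=1
Op 5: F2 acks idx 2 -> match: F0=1 F1=1 F2=2; commitIndex=1
Op 6: F1 acks idx 1 -> match: F0=1 F1=1 F2=2; commitIndex=1
Op 7: F0 acks idx 2 -> match: F0=2 F1=1 F2=2; commitIndex=2
Op 8: F0 acks idx 2 -> match: F0=2 F1=1 F2=2; commitIndex=2
Op 9: F0 acks idx 1 -> match: F0=2 F1=1 F2=2; commitIndex=2
Op 10: F1 acks idx 1 -> match: F0=2 F1=1 F2=2; commitIndex=2
Op 11: append 2 -> log_len=4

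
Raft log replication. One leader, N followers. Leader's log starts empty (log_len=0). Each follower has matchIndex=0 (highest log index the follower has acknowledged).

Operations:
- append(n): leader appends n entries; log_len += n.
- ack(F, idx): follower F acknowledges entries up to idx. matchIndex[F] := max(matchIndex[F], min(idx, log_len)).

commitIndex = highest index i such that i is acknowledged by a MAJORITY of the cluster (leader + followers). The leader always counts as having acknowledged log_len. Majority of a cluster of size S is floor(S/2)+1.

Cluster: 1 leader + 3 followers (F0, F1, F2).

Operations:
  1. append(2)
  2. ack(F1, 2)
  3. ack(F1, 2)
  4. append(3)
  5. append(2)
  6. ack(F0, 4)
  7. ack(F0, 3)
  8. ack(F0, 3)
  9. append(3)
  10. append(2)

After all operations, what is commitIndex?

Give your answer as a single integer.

Op 1: append 2 -> log_len=2
Op 2: F1 acks idx 2 -> match: F0=0 F1=2 F2=0; commitIndex=0
Op 3: F1 acks idx 2 -> match: F0=0 F1=2 F2=0; commitIndex=0
Op 4: append 3 -> log_len=5
Op 5: append 2 -> log_len=7
Op 6: F0 acks idx 4 -> match: F0=4 F1=2 F2=0; commitIndex=2
Op 7: F0 acks idx 3 -> match: F0=4 F1=2 F2=0; commitIndex=2
Op 8: F0 acks idx 3 -> match: F0=4 F1=2 F2=0; commitIndex=2
Op 9: append 3 -> log_len=10
Op 10: append 2 -> log_len=12

Answer: 2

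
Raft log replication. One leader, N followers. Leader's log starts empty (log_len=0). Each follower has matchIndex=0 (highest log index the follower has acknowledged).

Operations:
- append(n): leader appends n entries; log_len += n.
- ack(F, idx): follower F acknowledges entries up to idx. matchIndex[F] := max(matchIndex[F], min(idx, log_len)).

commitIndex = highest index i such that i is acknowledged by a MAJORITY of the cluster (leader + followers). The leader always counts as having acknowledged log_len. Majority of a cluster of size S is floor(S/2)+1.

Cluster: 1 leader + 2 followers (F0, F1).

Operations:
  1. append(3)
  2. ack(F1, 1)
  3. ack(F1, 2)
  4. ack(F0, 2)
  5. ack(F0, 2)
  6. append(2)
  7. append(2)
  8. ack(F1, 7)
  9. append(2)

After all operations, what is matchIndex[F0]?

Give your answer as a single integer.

Answer: 2

Derivation:
Op 1: append 3 -> log_len=3
Op 2: F1 acks idx 1 -> match: F0=0 F1=1; commitIndex=1
Op 3: F1 acks idx 2 -> match: F0=0 F1=2; commitIndex=2
Op 4: F0 acks idx 2 -> match: F0=2 F1=2; commitIndex=2
Op 5: F0 acks idx 2 -> match: F0=2 F1=2; commitIndex=2
Op 6: append 2 -> log_len=5
Op 7: append 2 -> log_len=7
Op 8: F1 acks idx 7 -> match: F0=2 F1=7; commitIndex=7
Op 9: append 2 -> log_len=9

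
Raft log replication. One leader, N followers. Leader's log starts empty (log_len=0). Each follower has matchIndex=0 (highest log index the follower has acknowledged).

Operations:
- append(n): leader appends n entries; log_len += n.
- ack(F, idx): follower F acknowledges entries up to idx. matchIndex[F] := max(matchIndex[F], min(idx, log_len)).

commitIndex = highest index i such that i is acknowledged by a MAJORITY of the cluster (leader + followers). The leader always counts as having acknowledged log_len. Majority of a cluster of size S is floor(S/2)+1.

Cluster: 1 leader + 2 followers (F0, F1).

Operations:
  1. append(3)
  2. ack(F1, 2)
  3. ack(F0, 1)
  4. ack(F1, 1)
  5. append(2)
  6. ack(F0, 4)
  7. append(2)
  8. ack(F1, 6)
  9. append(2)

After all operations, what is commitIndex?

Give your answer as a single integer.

Answer: 6

Derivation:
Op 1: append 3 -> log_len=3
Op 2: F1 acks idx 2 -> match: F0=0 F1=2; commitIndex=2
Op 3: F0 acks idx 1 -> match: F0=1 F1=2; commitIndex=2
Op 4: F1 acks idx 1 -> match: F0=1 F1=2; commitIndex=2
Op 5: append 2 -> log_len=5
Op 6: F0 acks idx 4 -> match: F0=4 F1=2; commitIndex=4
Op 7: append 2 -> log_len=7
Op 8: F1 acks idx 6 -> match: F0=4 F1=6; commitIndex=6
Op 9: append 2 -> log_len=9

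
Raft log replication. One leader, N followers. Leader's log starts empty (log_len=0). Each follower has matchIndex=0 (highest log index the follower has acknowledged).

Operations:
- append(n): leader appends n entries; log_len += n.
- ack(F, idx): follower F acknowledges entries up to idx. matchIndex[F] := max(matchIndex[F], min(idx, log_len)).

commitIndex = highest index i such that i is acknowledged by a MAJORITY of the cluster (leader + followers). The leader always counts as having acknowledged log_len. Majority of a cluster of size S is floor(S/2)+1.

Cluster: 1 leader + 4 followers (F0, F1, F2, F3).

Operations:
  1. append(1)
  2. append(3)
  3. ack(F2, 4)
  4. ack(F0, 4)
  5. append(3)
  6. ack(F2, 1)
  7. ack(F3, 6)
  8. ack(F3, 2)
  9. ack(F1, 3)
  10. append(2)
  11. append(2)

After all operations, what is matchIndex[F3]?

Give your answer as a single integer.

Answer: 6

Derivation:
Op 1: append 1 -> log_len=1
Op 2: append 3 -> log_len=4
Op 3: F2 acks idx 4 -> match: F0=0 F1=0 F2=4 F3=0; commitIndex=0
Op 4: F0 acks idx 4 -> match: F0=4 F1=0 F2=4 F3=0; commitIndex=4
Op 5: append 3 -> log_len=7
Op 6: F2 acks idx 1 -> match: F0=4 F1=0 F2=4 F3=0; commitIndex=4
Op 7: F3 acks idx 6 -> match: F0=4 F1=0 F2=4 F3=6; commitIndex=4
Op 8: F3 acks idx 2 -> match: F0=4 F1=0 F2=4 F3=6; commitIndex=4
Op 9: F1 acks idx 3 -> match: F0=4 F1=3 F2=4 F3=6; commitIndex=4
Op 10: append 2 -> log_len=9
Op 11: append 2 -> log_len=11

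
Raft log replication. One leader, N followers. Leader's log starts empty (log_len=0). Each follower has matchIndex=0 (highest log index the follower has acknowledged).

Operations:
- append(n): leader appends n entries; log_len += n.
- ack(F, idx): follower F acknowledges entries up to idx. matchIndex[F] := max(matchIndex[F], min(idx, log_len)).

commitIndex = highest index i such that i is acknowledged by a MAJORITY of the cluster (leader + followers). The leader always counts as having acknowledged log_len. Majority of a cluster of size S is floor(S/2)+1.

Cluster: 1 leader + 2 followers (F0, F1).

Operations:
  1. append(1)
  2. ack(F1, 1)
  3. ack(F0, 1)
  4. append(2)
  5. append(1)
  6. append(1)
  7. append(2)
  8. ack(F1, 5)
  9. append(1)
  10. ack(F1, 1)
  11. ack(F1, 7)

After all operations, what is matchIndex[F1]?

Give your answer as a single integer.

Answer: 7

Derivation:
Op 1: append 1 -> log_len=1
Op 2: F1 acks idx 1 -> match: F0=0 F1=1; commitIndex=1
Op 3: F0 acks idx 1 -> match: F0=1 F1=1; commitIndex=1
Op 4: append 2 -> log_len=3
Op 5: append 1 -> log_len=4
Op 6: append 1 -> log_len=5
Op 7: append 2 -> log_len=7
Op 8: F1 acks idx 5 -> match: F0=1 F1=5; commitIndex=5
Op 9: append 1 -> log_len=8
Op 10: F1 acks idx 1 -> match: F0=1 F1=5; commitIndex=5
Op 11: F1 acks idx 7 -> match: F0=1 F1=7; commitIndex=7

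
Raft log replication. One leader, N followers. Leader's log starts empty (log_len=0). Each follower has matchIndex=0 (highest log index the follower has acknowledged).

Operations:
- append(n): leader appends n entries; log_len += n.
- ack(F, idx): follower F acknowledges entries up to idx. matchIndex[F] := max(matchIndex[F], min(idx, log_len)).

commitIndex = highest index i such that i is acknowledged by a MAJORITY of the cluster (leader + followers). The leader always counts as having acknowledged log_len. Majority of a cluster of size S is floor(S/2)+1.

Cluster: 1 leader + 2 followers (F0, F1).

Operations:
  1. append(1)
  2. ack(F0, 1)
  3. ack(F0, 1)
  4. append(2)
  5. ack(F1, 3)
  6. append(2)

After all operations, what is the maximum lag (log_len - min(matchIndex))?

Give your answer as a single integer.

Op 1: append 1 -> log_len=1
Op 2: F0 acks idx 1 -> match: F0=1 F1=0; commitIndex=1
Op 3: F0 acks idx 1 -> match: F0=1 F1=0; commitIndex=1
Op 4: append 2 -> log_len=3
Op 5: F1 acks idx 3 -> match: F0=1 F1=3; commitIndex=3
Op 6: append 2 -> log_len=5

Answer: 4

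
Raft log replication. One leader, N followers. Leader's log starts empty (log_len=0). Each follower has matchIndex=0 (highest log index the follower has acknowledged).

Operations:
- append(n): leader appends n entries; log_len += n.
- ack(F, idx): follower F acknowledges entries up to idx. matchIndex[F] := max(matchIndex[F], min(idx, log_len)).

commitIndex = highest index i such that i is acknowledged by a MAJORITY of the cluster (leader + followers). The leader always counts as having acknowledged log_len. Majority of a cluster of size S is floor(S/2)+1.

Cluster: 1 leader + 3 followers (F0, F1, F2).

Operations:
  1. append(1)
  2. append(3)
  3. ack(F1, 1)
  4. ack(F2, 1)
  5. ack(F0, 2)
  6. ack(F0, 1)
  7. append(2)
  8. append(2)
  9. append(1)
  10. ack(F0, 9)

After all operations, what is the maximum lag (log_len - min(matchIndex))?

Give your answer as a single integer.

Answer: 8

Derivation:
Op 1: append 1 -> log_len=1
Op 2: append 3 -> log_len=4
Op 3: F1 acks idx 1 -> match: F0=0 F1=1 F2=0; commitIndex=0
Op 4: F2 acks idx 1 -> match: F0=0 F1=1 F2=1; commitIndex=1
Op 5: F0 acks idx 2 -> match: F0=2 F1=1 F2=1; commitIndex=1
Op 6: F0 acks idx 1 -> match: F0=2 F1=1 F2=1; commitIndex=1
Op 7: append 2 -> log_len=6
Op 8: append 2 -> log_len=8
Op 9: append 1 -> log_len=9
Op 10: F0 acks idx 9 -> match: F0=9 F1=1 F2=1; commitIndex=1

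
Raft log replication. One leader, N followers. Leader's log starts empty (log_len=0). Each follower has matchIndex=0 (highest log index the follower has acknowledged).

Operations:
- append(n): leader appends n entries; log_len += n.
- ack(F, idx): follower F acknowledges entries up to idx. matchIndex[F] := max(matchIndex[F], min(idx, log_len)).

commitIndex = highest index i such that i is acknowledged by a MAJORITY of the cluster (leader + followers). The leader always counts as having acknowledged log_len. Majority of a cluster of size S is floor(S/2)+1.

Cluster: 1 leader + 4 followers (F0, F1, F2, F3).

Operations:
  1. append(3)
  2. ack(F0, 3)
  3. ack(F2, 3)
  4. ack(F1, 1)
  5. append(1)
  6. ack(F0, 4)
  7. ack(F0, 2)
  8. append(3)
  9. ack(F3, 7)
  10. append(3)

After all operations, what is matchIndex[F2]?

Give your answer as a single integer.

Answer: 3

Derivation:
Op 1: append 3 -> log_len=3
Op 2: F0 acks idx 3 -> match: F0=3 F1=0 F2=0 F3=0; commitIndex=0
Op 3: F2 acks idx 3 -> match: F0=3 F1=0 F2=3 F3=0; commitIndex=3
Op 4: F1 acks idx 1 -> match: F0=3 F1=1 F2=3 F3=0; commitIndex=3
Op 5: append 1 -> log_len=4
Op 6: F0 acks idx 4 -> match: F0=4 F1=1 F2=3 F3=0; commitIndex=3
Op 7: F0 acks idx 2 -> match: F0=4 F1=1 F2=3 F3=0; commitIndex=3
Op 8: append 3 -> log_len=7
Op 9: F3 acks idx 7 -> match: F0=4 F1=1 F2=3 F3=7; commitIndex=4
Op 10: append 3 -> log_len=10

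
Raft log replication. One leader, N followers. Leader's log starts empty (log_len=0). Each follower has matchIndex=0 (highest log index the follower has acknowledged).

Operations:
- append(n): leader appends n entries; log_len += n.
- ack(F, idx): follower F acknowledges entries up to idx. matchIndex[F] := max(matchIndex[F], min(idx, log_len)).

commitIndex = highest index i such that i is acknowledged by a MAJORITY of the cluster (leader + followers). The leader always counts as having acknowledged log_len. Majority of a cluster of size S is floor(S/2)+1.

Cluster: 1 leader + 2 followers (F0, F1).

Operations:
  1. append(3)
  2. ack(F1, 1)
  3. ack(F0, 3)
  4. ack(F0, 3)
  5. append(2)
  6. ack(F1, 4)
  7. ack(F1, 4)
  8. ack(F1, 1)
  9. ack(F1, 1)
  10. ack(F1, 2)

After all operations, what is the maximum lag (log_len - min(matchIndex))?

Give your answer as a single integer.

Answer: 2

Derivation:
Op 1: append 3 -> log_len=3
Op 2: F1 acks idx 1 -> match: F0=0 F1=1; commitIndex=1
Op 3: F0 acks idx 3 -> match: F0=3 F1=1; commitIndex=3
Op 4: F0 acks idx 3 -> match: F0=3 F1=1; commitIndex=3
Op 5: append 2 -> log_len=5
Op 6: F1 acks idx 4 -> match: F0=3 F1=4; commitIndex=4
Op 7: F1 acks idx 4 -> match: F0=3 F1=4; commitIndex=4
Op 8: F1 acks idx 1 -> match: F0=3 F1=4; commitIndex=4
Op 9: F1 acks idx 1 -> match: F0=3 F1=4; commitIndex=4
Op 10: F1 acks idx 2 -> match: F0=3 F1=4; commitIndex=4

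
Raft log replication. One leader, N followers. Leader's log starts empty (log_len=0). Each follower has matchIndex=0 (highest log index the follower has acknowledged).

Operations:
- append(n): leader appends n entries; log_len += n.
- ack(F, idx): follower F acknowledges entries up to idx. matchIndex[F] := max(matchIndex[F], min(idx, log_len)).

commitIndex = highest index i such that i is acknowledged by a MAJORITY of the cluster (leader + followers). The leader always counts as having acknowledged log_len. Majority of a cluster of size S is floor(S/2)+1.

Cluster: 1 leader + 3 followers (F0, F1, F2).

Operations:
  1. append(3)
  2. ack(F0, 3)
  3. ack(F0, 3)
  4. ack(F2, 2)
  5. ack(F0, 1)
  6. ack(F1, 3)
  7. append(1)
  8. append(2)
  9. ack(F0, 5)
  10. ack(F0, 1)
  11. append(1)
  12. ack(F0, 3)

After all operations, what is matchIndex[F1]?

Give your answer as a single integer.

Op 1: append 3 -> log_len=3
Op 2: F0 acks idx 3 -> match: F0=3 F1=0 F2=0; commitIndex=0
Op 3: F0 acks idx 3 -> match: F0=3 F1=0 F2=0; commitIndex=0
Op 4: F2 acks idx 2 -> match: F0=3 F1=0 F2=2; commitIndex=2
Op 5: F0 acks idx 1 -> match: F0=3 F1=0 F2=2; commitIndex=2
Op 6: F1 acks idx 3 -> match: F0=3 F1=3 F2=2; commitIndex=3
Op 7: append 1 -> log_len=4
Op 8: append 2 -> log_len=6
Op 9: F0 acks idx 5 -> match: F0=5 F1=3 F2=2; commitIndex=3
Op 10: F0 acks idx 1 -> match: F0=5 F1=3 F2=2; commitIndex=3
Op 11: append 1 -> log_len=7
Op 12: F0 acks idx 3 -> match: F0=5 F1=3 F2=2; commitIndex=3

Answer: 3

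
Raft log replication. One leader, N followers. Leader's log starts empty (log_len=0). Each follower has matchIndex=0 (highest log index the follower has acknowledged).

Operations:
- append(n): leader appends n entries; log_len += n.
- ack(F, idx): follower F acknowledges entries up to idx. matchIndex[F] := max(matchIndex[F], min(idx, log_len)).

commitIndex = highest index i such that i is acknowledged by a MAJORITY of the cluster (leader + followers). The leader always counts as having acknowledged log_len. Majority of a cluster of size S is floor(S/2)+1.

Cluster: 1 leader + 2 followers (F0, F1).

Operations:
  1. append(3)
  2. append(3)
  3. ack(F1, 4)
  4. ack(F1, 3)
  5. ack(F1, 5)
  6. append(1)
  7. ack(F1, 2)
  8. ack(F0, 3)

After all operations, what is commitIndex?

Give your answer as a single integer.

Answer: 5

Derivation:
Op 1: append 3 -> log_len=3
Op 2: append 3 -> log_len=6
Op 3: F1 acks idx 4 -> match: F0=0 F1=4; commitIndex=4
Op 4: F1 acks idx 3 -> match: F0=0 F1=4; commitIndex=4
Op 5: F1 acks idx 5 -> match: F0=0 F1=5; commitIndex=5
Op 6: append 1 -> log_len=7
Op 7: F1 acks idx 2 -> match: F0=0 F1=5; commitIndex=5
Op 8: F0 acks idx 3 -> match: F0=3 F1=5; commitIndex=5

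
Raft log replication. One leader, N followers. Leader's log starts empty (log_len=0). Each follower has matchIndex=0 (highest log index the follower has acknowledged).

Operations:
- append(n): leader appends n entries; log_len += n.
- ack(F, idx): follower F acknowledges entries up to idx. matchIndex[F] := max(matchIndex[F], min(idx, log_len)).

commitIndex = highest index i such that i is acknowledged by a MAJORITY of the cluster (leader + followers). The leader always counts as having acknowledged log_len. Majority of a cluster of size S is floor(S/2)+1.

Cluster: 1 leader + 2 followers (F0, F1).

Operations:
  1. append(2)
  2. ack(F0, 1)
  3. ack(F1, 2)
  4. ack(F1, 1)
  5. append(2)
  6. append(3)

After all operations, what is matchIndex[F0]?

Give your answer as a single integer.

Op 1: append 2 -> log_len=2
Op 2: F0 acks idx 1 -> match: F0=1 F1=0; commitIndex=1
Op 3: F1 acks idx 2 -> match: F0=1 F1=2; commitIndex=2
Op 4: F1 acks idx 1 -> match: F0=1 F1=2; commitIndex=2
Op 5: append 2 -> log_len=4
Op 6: append 3 -> log_len=7

Answer: 1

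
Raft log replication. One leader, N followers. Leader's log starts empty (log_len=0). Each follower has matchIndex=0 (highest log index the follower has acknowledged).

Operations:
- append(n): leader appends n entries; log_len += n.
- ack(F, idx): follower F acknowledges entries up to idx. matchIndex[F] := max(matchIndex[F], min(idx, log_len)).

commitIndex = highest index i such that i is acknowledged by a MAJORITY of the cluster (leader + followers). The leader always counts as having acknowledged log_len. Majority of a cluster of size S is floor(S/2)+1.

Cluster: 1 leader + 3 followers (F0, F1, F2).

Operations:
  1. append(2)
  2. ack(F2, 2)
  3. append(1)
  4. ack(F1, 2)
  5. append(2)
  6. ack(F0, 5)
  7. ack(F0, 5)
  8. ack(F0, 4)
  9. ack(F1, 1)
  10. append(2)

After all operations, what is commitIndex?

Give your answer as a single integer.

Op 1: append 2 -> log_len=2
Op 2: F2 acks idx 2 -> match: F0=0 F1=0 F2=2; commitIndex=0
Op 3: append 1 -> log_len=3
Op 4: F1 acks idx 2 -> match: F0=0 F1=2 F2=2; commitIndex=2
Op 5: append 2 -> log_len=5
Op 6: F0 acks idx 5 -> match: F0=5 F1=2 F2=2; commitIndex=2
Op 7: F0 acks idx 5 -> match: F0=5 F1=2 F2=2; commitIndex=2
Op 8: F0 acks idx 4 -> match: F0=5 F1=2 F2=2; commitIndex=2
Op 9: F1 acks idx 1 -> match: F0=5 F1=2 F2=2; commitIndex=2
Op 10: append 2 -> log_len=7

Answer: 2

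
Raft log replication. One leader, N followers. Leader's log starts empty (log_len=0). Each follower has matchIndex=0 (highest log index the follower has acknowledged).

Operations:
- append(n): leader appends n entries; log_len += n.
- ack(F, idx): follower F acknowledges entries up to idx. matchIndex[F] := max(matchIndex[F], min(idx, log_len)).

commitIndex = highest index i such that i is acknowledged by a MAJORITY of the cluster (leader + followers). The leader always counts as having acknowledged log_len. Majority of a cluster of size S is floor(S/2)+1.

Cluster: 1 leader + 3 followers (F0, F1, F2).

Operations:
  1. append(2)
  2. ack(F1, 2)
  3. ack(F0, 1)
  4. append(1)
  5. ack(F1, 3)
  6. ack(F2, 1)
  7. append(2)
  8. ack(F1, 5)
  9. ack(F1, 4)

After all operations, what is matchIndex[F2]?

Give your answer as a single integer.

Op 1: append 2 -> log_len=2
Op 2: F1 acks idx 2 -> match: F0=0 F1=2 F2=0; commitIndex=0
Op 3: F0 acks idx 1 -> match: F0=1 F1=2 F2=0; commitIndex=1
Op 4: append 1 -> log_len=3
Op 5: F1 acks idx 3 -> match: F0=1 F1=3 F2=0; commitIndex=1
Op 6: F2 acks idx 1 -> match: F0=1 F1=3 F2=1; commitIndex=1
Op 7: append 2 -> log_len=5
Op 8: F1 acks idx 5 -> match: F0=1 F1=5 F2=1; commitIndex=1
Op 9: F1 acks idx 4 -> match: F0=1 F1=5 F2=1; commitIndex=1

Answer: 1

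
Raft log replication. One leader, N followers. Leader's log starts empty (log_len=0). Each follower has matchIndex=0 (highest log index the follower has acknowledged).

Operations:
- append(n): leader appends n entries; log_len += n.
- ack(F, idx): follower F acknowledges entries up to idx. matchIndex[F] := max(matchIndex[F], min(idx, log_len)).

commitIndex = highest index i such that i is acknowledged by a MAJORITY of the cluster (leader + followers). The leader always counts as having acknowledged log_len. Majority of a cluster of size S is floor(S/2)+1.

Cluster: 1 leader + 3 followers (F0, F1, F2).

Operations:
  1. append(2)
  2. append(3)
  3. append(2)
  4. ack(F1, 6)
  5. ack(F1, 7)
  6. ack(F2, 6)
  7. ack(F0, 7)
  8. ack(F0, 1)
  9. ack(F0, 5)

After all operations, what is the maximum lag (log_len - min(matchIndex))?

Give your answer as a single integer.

Answer: 1

Derivation:
Op 1: append 2 -> log_len=2
Op 2: append 3 -> log_len=5
Op 3: append 2 -> log_len=7
Op 4: F1 acks idx 6 -> match: F0=0 F1=6 F2=0; commitIndex=0
Op 5: F1 acks idx 7 -> match: F0=0 F1=7 F2=0; commitIndex=0
Op 6: F2 acks idx 6 -> match: F0=0 F1=7 F2=6; commitIndex=6
Op 7: F0 acks idx 7 -> match: F0=7 F1=7 F2=6; commitIndex=7
Op 8: F0 acks idx 1 -> match: F0=7 F1=7 F2=6; commitIndex=7
Op 9: F0 acks idx 5 -> match: F0=7 F1=7 F2=6; commitIndex=7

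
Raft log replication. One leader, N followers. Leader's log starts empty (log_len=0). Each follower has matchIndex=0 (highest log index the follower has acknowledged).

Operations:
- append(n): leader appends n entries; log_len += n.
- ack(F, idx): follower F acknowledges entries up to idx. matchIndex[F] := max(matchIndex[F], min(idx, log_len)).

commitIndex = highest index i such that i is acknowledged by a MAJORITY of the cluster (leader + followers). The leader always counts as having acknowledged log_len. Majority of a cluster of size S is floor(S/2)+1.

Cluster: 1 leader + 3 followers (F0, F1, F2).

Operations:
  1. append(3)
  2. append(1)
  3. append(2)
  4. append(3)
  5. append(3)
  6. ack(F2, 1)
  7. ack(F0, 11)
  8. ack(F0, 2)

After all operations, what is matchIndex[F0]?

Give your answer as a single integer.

Op 1: append 3 -> log_len=3
Op 2: append 1 -> log_len=4
Op 3: append 2 -> log_len=6
Op 4: append 3 -> log_len=9
Op 5: append 3 -> log_len=12
Op 6: F2 acks idx 1 -> match: F0=0 F1=0 F2=1; commitIndex=0
Op 7: F0 acks idx 11 -> match: F0=11 F1=0 F2=1; commitIndex=1
Op 8: F0 acks idx 2 -> match: F0=11 F1=0 F2=1; commitIndex=1

Answer: 11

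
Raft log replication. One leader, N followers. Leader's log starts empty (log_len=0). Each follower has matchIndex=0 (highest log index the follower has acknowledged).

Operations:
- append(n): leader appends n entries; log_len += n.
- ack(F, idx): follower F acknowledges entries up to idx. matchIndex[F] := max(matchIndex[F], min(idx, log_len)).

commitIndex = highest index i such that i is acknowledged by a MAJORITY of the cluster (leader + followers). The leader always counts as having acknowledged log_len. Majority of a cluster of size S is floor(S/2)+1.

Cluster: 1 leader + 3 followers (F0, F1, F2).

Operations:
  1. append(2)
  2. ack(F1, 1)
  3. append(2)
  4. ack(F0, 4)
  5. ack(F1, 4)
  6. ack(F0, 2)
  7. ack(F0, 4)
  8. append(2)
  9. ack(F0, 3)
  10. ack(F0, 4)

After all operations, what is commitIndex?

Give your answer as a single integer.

Answer: 4

Derivation:
Op 1: append 2 -> log_len=2
Op 2: F1 acks idx 1 -> match: F0=0 F1=1 F2=0; commitIndex=0
Op 3: append 2 -> log_len=4
Op 4: F0 acks idx 4 -> match: F0=4 F1=1 F2=0; commitIndex=1
Op 5: F1 acks idx 4 -> match: F0=4 F1=4 F2=0; commitIndex=4
Op 6: F0 acks idx 2 -> match: F0=4 F1=4 F2=0; commitIndex=4
Op 7: F0 acks idx 4 -> match: F0=4 F1=4 F2=0; commitIndex=4
Op 8: append 2 -> log_len=6
Op 9: F0 acks idx 3 -> match: F0=4 F1=4 F2=0; commitIndex=4
Op 10: F0 acks idx 4 -> match: F0=4 F1=4 F2=0; commitIndex=4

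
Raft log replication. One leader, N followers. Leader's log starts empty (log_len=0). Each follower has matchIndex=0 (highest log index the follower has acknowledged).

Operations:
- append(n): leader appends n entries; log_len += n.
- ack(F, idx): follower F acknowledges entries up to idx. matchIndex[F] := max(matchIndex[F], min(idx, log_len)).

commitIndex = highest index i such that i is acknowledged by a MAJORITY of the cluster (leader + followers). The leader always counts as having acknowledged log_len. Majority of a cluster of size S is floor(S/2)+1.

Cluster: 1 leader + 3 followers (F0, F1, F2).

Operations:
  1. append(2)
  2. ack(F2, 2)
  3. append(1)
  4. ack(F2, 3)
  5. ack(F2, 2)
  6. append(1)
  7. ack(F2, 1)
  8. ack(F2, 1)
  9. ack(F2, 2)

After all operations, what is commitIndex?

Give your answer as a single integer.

Answer: 0

Derivation:
Op 1: append 2 -> log_len=2
Op 2: F2 acks idx 2 -> match: F0=0 F1=0 F2=2; commitIndex=0
Op 3: append 1 -> log_len=3
Op 4: F2 acks idx 3 -> match: F0=0 F1=0 F2=3; commitIndex=0
Op 5: F2 acks idx 2 -> match: F0=0 F1=0 F2=3; commitIndex=0
Op 6: append 1 -> log_len=4
Op 7: F2 acks idx 1 -> match: F0=0 F1=0 F2=3; commitIndex=0
Op 8: F2 acks idx 1 -> match: F0=0 F1=0 F2=3; commitIndex=0
Op 9: F2 acks idx 2 -> match: F0=0 F1=0 F2=3; commitIndex=0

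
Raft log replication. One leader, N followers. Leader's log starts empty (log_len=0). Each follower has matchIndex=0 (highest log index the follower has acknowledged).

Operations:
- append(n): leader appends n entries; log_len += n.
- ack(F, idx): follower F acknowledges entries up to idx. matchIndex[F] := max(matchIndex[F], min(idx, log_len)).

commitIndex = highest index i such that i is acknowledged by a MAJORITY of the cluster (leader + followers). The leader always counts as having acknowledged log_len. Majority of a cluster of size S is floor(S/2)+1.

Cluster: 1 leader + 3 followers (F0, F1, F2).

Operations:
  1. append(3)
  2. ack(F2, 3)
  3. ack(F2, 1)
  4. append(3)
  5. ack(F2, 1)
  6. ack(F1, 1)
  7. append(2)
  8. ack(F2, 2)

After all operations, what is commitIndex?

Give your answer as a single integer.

Op 1: append 3 -> log_len=3
Op 2: F2 acks idx 3 -> match: F0=0 F1=0 F2=3; commitIndex=0
Op 3: F2 acks idx 1 -> match: F0=0 F1=0 F2=3; commitIndex=0
Op 4: append 3 -> log_len=6
Op 5: F2 acks idx 1 -> match: F0=0 F1=0 F2=3; commitIndex=0
Op 6: F1 acks idx 1 -> match: F0=0 F1=1 F2=3; commitIndex=1
Op 7: append 2 -> log_len=8
Op 8: F2 acks idx 2 -> match: F0=0 F1=1 F2=3; commitIndex=1

Answer: 1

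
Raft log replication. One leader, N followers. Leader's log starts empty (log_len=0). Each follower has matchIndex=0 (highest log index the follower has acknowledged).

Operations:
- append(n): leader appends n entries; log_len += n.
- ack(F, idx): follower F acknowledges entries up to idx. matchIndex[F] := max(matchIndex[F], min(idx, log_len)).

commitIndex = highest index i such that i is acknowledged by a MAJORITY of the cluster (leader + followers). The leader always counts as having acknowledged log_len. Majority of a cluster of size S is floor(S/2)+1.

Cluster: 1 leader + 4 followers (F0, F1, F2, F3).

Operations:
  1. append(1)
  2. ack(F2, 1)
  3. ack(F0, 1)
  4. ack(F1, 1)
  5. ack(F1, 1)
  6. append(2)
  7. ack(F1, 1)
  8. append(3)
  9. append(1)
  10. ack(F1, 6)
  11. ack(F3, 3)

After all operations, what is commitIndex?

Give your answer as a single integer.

Answer: 3

Derivation:
Op 1: append 1 -> log_len=1
Op 2: F2 acks idx 1 -> match: F0=0 F1=0 F2=1 F3=0; commitIndex=0
Op 3: F0 acks idx 1 -> match: F0=1 F1=0 F2=1 F3=0; commitIndex=1
Op 4: F1 acks idx 1 -> match: F0=1 F1=1 F2=1 F3=0; commitIndex=1
Op 5: F1 acks idx 1 -> match: F0=1 F1=1 F2=1 F3=0; commitIndex=1
Op 6: append 2 -> log_len=3
Op 7: F1 acks idx 1 -> match: F0=1 F1=1 F2=1 F3=0; commitIndex=1
Op 8: append 3 -> log_len=6
Op 9: append 1 -> log_len=7
Op 10: F1 acks idx 6 -> match: F0=1 F1=6 F2=1 F3=0; commitIndex=1
Op 11: F3 acks idx 3 -> match: F0=1 F1=6 F2=1 F3=3; commitIndex=3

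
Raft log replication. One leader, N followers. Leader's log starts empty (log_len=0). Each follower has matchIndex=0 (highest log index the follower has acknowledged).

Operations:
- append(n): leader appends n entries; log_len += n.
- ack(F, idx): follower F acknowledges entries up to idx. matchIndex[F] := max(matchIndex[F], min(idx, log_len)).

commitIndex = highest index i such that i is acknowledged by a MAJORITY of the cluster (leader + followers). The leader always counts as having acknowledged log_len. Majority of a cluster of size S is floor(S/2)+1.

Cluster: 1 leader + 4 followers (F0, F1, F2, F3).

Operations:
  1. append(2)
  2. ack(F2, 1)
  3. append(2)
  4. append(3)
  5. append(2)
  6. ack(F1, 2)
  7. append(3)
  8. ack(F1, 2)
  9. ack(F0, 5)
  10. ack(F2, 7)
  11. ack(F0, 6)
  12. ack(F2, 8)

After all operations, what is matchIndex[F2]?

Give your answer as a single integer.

Op 1: append 2 -> log_len=2
Op 2: F2 acks idx 1 -> match: F0=0 F1=0 F2=1 F3=0; commitIndex=0
Op 3: append 2 -> log_len=4
Op 4: append 3 -> log_len=7
Op 5: append 2 -> log_len=9
Op 6: F1 acks idx 2 -> match: F0=0 F1=2 F2=1 F3=0; commitIndex=1
Op 7: append 3 -> log_len=12
Op 8: F1 acks idx 2 -> match: F0=0 F1=2 F2=1 F3=0; commitIndex=1
Op 9: F0 acks idx 5 -> match: F0=5 F1=2 F2=1 F3=0; commitIndex=2
Op 10: F2 acks idx 7 -> match: F0=5 F1=2 F2=7 F3=0; commitIndex=5
Op 11: F0 acks idx 6 -> match: F0=6 F1=2 F2=7 F3=0; commitIndex=6
Op 12: F2 acks idx 8 -> match: F0=6 F1=2 F2=8 F3=0; commitIndex=6

Answer: 8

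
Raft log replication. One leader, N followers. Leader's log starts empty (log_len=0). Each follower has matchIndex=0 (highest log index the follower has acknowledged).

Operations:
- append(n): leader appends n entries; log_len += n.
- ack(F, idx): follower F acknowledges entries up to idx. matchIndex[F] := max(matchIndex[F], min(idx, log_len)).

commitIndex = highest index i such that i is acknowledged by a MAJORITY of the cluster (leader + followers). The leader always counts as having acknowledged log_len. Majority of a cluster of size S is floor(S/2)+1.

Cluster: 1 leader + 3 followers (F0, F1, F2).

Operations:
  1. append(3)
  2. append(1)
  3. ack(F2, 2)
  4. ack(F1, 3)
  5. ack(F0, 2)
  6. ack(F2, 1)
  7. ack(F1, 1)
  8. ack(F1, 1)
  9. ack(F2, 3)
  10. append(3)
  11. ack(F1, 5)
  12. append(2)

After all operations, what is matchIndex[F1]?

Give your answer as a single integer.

Op 1: append 3 -> log_len=3
Op 2: append 1 -> log_len=4
Op 3: F2 acks idx 2 -> match: F0=0 F1=0 F2=2; commitIndex=0
Op 4: F1 acks idx 3 -> match: F0=0 F1=3 F2=2; commitIndex=2
Op 5: F0 acks idx 2 -> match: F0=2 F1=3 F2=2; commitIndex=2
Op 6: F2 acks idx 1 -> match: F0=2 F1=3 F2=2; commitIndex=2
Op 7: F1 acks idx 1 -> match: F0=2 F1=3 F2=2; commitIndex=2
Op 8: F1 acks idx 1 -> match: F0=2 F1=3 F2=2; commitIndex=2
Op 9: F2 acks idx 3 -> match: F0=2 F1=3 F2=3; commitIndex=3
Op 10: append 3 -> log_len=7
Op 11: F1 acks idx 5 -> match: F0=2 F1=5 F2=3; commitIndex=3
Op 12: append 2 -> log_len=9

Answer: 5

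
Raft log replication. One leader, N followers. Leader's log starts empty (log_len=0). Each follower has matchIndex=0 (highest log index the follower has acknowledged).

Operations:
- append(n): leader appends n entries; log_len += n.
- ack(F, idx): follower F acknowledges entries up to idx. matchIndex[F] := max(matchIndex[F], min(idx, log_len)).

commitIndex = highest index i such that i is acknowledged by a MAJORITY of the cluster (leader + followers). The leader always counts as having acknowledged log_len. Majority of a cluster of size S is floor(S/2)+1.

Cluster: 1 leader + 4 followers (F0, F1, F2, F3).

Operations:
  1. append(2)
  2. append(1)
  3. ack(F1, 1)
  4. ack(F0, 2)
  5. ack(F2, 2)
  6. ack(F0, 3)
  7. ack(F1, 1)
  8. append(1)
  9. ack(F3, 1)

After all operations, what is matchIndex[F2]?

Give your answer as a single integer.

Op 1: append 2 -> log_len=2
Op 2: append 1 -> log_len=3
Op 3: F1 acks idx 1 -> match: F0=0 F1=1 F2=0 F3=0; commitIndex=0
Op 4: F0 acks idx 2 -> match: F0=2 F1=1 F2=0 F3=0; commitIndex=1
Op 5: F2 acks idx 2 -> match: F0=2 F1=1 F2=2 F3=0; commitIndex=2
Op 6: F0 acks idx 3 -> match: F0=3 F1=1 F2=2 F3=0; commitIndex=2
Op 7: F1 acks idx 1 -> match: F0=3 F1=1 F2=2 F3=0; commitIndex=2
Op 8: append 1 -> log_len=4
Op 9: F3 acks idx 1 -> match: F0=3 F1=1 F2=2 F3=1; commitIndex=2

Answer: 2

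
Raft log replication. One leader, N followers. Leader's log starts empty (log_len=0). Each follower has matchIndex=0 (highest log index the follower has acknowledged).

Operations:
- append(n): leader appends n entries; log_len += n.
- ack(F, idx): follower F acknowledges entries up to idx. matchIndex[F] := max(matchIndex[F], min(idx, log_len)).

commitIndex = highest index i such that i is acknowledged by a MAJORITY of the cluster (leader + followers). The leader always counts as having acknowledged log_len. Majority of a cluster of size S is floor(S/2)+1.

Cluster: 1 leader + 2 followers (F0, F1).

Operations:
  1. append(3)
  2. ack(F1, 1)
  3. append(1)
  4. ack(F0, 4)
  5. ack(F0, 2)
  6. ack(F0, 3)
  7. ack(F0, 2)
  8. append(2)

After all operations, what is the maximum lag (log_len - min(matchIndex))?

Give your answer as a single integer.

Answer: 5

Derivation:
Op 1: append 3 -> log_len=3
Op 2: F1 acks idx 1 -> match: F0=0 F1=1; commitIndex=1
Op 3: append 1 -> log_len=4
Op 4: F0 acks idx 4 -> match: F0=4 F1=1; commitIndex=4
Op 5: F0 acks idx 2 -> match: F0=4 F1=1; commitIndex=4
Op 6: F0 acks idx 3 -> match: F0=4 F1=1; commitIndex=4
Op 7: F0 acks idx 2 -> match: F0=4 F1=1; commitIndex=4
Op 8: append 2 -> log_len=6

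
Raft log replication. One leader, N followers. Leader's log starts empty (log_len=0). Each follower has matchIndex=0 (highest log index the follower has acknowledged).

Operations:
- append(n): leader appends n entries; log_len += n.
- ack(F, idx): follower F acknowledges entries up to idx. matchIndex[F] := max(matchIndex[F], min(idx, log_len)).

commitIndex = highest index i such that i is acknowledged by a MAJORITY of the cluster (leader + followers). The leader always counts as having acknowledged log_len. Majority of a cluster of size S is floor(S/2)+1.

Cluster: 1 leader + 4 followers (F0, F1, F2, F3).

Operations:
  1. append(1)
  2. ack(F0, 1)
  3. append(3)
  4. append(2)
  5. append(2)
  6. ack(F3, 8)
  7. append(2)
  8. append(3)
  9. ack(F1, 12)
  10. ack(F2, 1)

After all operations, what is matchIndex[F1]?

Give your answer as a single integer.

Answer: 12

Derivation:
Op 1: append 1 -> log_len=1
Op 2: F0 acks idx 1 -> match: F0=1 F1=0 F2=0 F3=0; commitIndex=0
Op 3: append 3 -> log_len=4
Op 4: append 2 -> log_len=6
Op 5: append 2 -> log_len=8
Op 6: F3 acks idx 8 -> match: F0=1 F1=0 F2=0 F3=8; commitIndex=1
Op 7: append 2 -> log_len=10
Op 8: append 3 -> log_len=13
Op 9: F1 acks idx 12 -> match: F0=1 F1=12 F2=0 F3=8; commitIndex=8
Op 10: F2 acks idx 1 -> match: F0=1 F1=12 F2=1 F3=8; commitIndex=8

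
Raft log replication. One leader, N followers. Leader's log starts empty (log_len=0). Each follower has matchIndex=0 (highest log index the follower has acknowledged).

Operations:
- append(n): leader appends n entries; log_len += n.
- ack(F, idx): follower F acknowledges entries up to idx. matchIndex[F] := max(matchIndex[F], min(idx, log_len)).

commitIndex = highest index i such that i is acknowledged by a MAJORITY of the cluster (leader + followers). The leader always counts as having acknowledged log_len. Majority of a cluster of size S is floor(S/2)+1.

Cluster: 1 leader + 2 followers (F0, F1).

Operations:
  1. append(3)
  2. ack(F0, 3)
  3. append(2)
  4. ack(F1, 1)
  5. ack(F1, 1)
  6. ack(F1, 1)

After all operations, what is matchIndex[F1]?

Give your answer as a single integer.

Answer: 1

Derivation:
Op 1: append 3 -> log_len=3
Op 2: F0 acks idx 3 -> match: F0=3 F1=0; commitIndex=3
Op 3: append 2 -> log_len=5
Op 4: F1 acks idx 1 -> match: F0=3 F1=1; commitIndex=3
Op 5: F1 acks idx 1 -> match: F0=3 F1=1; commitIndex=3
Op 6: F1 acks idx 1 -> match: F0=3 F1=1; commitIndex=3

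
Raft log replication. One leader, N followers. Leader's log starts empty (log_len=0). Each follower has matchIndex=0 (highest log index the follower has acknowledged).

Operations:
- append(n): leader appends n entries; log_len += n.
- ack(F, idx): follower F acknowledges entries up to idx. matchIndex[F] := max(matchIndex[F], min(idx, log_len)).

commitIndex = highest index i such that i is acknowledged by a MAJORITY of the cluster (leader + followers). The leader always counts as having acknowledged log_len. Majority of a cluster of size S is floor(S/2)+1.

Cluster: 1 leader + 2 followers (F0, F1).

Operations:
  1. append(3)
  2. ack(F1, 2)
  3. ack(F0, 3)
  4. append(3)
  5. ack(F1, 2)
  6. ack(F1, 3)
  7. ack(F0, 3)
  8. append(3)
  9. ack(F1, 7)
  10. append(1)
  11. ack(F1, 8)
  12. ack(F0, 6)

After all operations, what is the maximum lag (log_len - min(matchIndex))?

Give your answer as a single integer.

Answer: 4

Derivation:
Op 1: append 3 -> log_len=3
Op 2: F1 acks idx 2 -> match: F0=0 F1=2; commitIndex=2
Op 3: F0 acks idx 3 -> match: F0=3 F1=2; commitIndex=3
Op 4: append 3 -> log_len=6
Op 5: F1 acks idx 2 -> match: F0=3 F1=2; commitIndex=3
Op 6: F1 acks idx 3 -> match: F0=3 F1=3; commitIndex=3
Op 7: F0 acks idx 3 -> match: F0=3 F1=3; commitIndex=3
Op 8: append 3 -> log_len=9
Op 9: F1 acks idx 7 -> match: F0=3 F1=7; commitIndex=7
Op 10: append 1 -> log_len=10
Op 11: F1 acks idx 8 -> match: F0=3 F1=8; commitIndex=8
Op 12: F0 acks idx 6 -> match: F0=6 F1=8; commitIndex=8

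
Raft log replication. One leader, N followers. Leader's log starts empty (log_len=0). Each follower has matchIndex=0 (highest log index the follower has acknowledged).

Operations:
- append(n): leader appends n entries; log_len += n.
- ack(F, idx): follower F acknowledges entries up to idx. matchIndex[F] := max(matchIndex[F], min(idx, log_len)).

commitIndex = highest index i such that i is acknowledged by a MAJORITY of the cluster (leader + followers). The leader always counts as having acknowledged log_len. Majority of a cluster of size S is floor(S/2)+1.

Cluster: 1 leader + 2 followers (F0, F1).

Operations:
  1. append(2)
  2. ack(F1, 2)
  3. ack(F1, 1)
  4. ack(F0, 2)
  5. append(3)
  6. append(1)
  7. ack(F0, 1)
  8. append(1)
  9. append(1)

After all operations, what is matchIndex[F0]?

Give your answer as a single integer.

Answer: 2

Derivation:
Op 1: append 2 -> log_len=2
Op 2: F1 acks idx 2 -> match: F0=0 F1=2; commitIndex=2
Op 3: F1 acks idx 1 -> match: F0=0 F1=2; commitIndex=2
Op 4: F0 acks idx 2 -> match: F0=2 F1=2; commitIndex=2
Op 5: append 3 -> log_len=5
Op 6: append 1 -> log_len=6
Op 7: F0 acks idx 1 -> match: F0=2 F1=2; commitIndex=2
Op 8: append 1 -> log_len=7
Op 9: append 1 -> log_len=8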